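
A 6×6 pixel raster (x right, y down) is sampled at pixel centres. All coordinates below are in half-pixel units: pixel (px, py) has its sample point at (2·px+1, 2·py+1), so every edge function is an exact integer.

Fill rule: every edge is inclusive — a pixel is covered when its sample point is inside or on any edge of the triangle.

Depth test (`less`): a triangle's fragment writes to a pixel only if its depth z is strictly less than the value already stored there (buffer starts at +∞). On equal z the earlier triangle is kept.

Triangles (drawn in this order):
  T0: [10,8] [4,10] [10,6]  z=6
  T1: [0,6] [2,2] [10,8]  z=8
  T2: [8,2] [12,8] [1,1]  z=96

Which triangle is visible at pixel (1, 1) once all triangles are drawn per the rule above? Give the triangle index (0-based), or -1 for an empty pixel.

T0:
  2·area = 12
  edge (10, 8)→(4, 10): d=(-6,2) inclusive
  edge (4, 10)→(10, 6): d=(6,-4) inclusive
  edge (10, 6)→(10, 8): d=(0,2) inclusive
    (4,3)@(9, 7): e=[8,2,2] → #
    (5,3)@(11, 7): e=[4,10,-2] → ·
    (3,4)@(7, 9): e=[0,6,6] → #  [on edge]
    (4,4)@(9, 9): e=[-4,14,2] → ·
    (0,5)@(1, 11): e=[0,-6,18] → ·  [on edge]
    (3,5)@(7, 11): e=[-12,18,6] → ·
  covered (2 px):
    · · · · · ·
    · · · · · ·
    · · · · · ·
    · · · · # ·
    · · · # · ·
    · · · · · ·
T1:
  2·area = 44
  edge (0, 6)→(2, 2): d=(2,-4) inclusive
  edge (2, 2)→(10, 8): d=(8,6) inclusive
  edge (10, 8)→(0, 6): d=(-10,-2) inclusive
    (1,1)@(3, 3): e=[6,2,36] → #
    (2,1)@(5, 3): e=[14,-10,40] → ·
    (0,2)@(1, 5): e=[2,30,12] → #
    (2,2)@(5, 5): e=[18,6,20] → #
    (3,2)@(7, 5): e=[26,-6,24] → ·
    (0,3)@(1, 7): e=[6,46,-8] → ·
    (1,3)@(3, 7): e=[14,34,-4] → ·
    (2,3)@(5, 7): e=[22,22,0] → #  [on edge]
    (3,3)@(7, 7): e=[30,10,4] → #
    (4,3)@(9, 7): e=[38,-2,8] → ·
    (2,4)@(5, 9): e=[26,38,-20] → ·
    (3,4)@(7, 9): e=[34,26,-16] → ·
  covered (6 px):
    · · · · · ·
    · # · · · ·
    # # # · · ·
    · · # # · ·
    · · · · · ·
    · · · · · ·
T2:
  2·area = 38
  edge (8, 2)→(12, 8): d=(4,6) inclusive
  edge (12, 8)→(1, 1): d=(-11,-7) inclusive
  edge (1, 1)→(8, 2): d=(7,1) inclusive
    (0,0)@(1, 1): e=[38,0,0] → #  [on edge]
    (1,0)@(3, 1): e=[26,14,-2] → ·
    (0,1)@(1, 3): e=[46,-22,14] → ·
    (2,1)@(5, 3): e=[22,6,10] → #
    (3,1)@(7, 3): e=[10,20,8] → #
    (4,1)@(9, 3): e=[-2,34,6] → ·
    (2,2)@(5, 5): e=[30,-16,24] → ·
    (3,2)@(7, 5): e=[18,-2,22] → ·
    (4,2)@(9, 5): e=[6,12,20] → #
    (5,2)@(11, 5): e=[-6,26,18] → ·
    (4,3)@(9, 7): e=[14,-10,34] → ·
    (5,3)@(11, 7): e=[2,4,32] → #
  covered (5 px):
    # · · · · ·
    · · # # · ·
    · · · · # ·
    · · · · · #
    · · · · · ·
    · · · · · ·

Z-buffer (winner per pixel, '.' = empty):
  2 . . . . .
  . 1 2 2 . .
  1 1 1 . 2 .
  . . 1 1 0 2
  . . . 0 . .
  . . . . . .

Final: 1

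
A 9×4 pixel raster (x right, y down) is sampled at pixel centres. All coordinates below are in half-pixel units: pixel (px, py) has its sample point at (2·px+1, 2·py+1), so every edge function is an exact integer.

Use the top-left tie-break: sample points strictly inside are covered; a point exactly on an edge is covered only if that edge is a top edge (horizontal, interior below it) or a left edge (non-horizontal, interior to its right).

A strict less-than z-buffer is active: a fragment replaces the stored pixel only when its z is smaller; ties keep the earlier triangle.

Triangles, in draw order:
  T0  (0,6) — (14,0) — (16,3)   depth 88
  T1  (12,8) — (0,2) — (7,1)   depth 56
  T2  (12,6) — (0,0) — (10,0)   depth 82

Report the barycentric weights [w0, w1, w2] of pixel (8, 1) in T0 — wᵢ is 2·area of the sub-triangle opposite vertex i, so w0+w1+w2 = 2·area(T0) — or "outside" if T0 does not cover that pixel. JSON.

T0:
  2·area = 54
  edge (0, 6)→(14, 0): d=(14,-6) top-left  bias=+0
  edge (14, 0)→(16, 3): d=(2,3) right/bottom  bias=-1
  edge (16, 3)→(0, 6): d=(-16,3) right/bottom  bias=-1
    (6,0)@(13, 1): e=[8,5,41] → █
    (7,0)@(15, 1): e=[20,-1,35] → ·
    (3,1)@(7, 3): e=[0,27,27] → █  [on edge]
    (4,1)@(9, 3): e=[12,21,21] → █
    (5,1)@(11, 3): e=[24,15,15] → █
    (7,1)@(15, 3): e=[48,3,3] → █
    (8,1)@(17, 3): e=[60,-3,-3] → ·
    (1,2)@(3, 5): e=[4,43,7] → █
    (2,2)@(5, 5): e=[16,37,1] → █
    (3,2)@(7, 5): e=[28,31,-5] → ·
    (4,2)@(9, 5): e=[40,25,-11] → ·
    (5,2)@(11, 5): e=[52,19,-17] → ·
  covered (8 px):
    · · · · · · █ · ·
    · · · █ █ █ █ █ ·
    · █ █ · · · · · ·
    · · · · · · · · ·
T1:
  2·area = 54
  edge (12, 8)→(0, 2): d=(-12,-6) top-left  bias=+0
  edge (0, 2)→(7, 1): d=(7,-1) top-left  bias=+0
  edge (7, 1)→(12, 8): d=(5,7) right/bottom  bias=-1
    (3,0)@(7, 1): e=[54,0,0] → ·  [on edge]
    (1,1)@(3, 3): e=[6,10,38] → █
    (2,1)@(5, 3): e=[18,12,24] → █
    (3,1)@(7, 3): e=[30,14,10] → █
    (4,1)@(9, 3): e=[42,16,-4] → ·
    (1,2)@(3, 5): e=[-18,24,48] → ·
    (2,2)@(5, 5): e=[-6,26,34] → ·
    (3,2)@(7, 5): e=[6,28,20] → █
    (4,2)@(9, 5): e=[18,30,6] → █
    (5,2)@(11, 5): e=[30,32,-8] → ·
    (3,3)@(7, 7): e=[-18,42,30] → ·
    (4,3)@(9, 7): e=[-6,44,16] → ·
  covered (6 px):
    · · · · · · · · ·
    · █ █ █ · · · · ·
    · · · █ █ · · · ·
    · · · · · █ · · ·
T2:
  2·area = 60
  edge (12, 6)→(0, 0): d=(-12,-6) top-left  bias=+0
  edge (0, 0)→(10, 0): d=(10,0) top-left  bias=+0
  edge (10, 0)→(12, 6): d=(2,6) right/bottom  bias=-1
    (1,0)@(3, 1): e=[6,10,44] → █
    (2,0)@(5, 1): e=[18,10,32] → █
    (3,0)@(7, 1): e=[30,10,20] → █
    (4,0)@(9, 1): e=[42,10,8] → █
    (5,0)@(11, 1): e=[54,10,-4] → ·
    (1,1)@(3, 3): e=[-18,30,48] → ·
    (2,1)@(5, 3): e=[-6,30,36] → ·
    (3,1)@(7, 3): e=[6,30,24] → █
    (5,1)@(11, 3): e=[30,30,0] → ·  [on edge]
    (3,2)@(7, 5): e=[-18,50,28] → ·
    (4,2)@(9, 5): e=[-6,50,16] → ·
    (5,2)@(11, 5): e=[6,50,4] → █
  covered (7 px):
    · █ █ █ █ · · · ·
    · · · █ █ · · · ·
    · · · · · █ · · ·
    · · · · · · · · ·

Result: "outside"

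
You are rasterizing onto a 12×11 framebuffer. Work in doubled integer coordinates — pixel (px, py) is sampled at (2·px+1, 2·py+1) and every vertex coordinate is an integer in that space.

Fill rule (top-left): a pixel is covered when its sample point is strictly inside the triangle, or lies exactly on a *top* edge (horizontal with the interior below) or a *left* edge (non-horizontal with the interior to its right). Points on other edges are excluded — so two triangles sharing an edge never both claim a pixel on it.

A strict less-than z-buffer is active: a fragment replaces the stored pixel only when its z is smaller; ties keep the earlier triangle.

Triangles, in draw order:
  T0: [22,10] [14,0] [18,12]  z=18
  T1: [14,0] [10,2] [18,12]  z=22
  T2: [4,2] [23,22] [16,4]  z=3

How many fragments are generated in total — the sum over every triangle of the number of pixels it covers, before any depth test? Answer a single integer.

T0:
  2·area = 56  (B↔C swapped to make it positive)
  edge (22, 10)→(18, 12): d=(-4,2) right/bottom  bias=-1
  edge (18, 12)→(14, 0): d=(-4,-12) top-left  bias=+0
  edge (14, 0)→(22, 10): d=(8,10) right/bottom  bias=-1
    (7,1)@(15, 3): e=[42,0,14] → X  [on edge]
    (8,1)@(17, 3): e=[38,24,-6] → .
    (7,2)@(15, 5): e=[34,-8,30] → .
    (8,2)@(17, 5): e=[30,16,10] → X
    (9,2)@(19, 5): e=[26,40,-10] → .
    (8,3)@(17, 7): e=[22,8,26] → X
    (9,3)@(19, 7): e=[18,32,6] → X
    (10,3)@(21, 7): e=[14,56,-14] → .
    (8,4)@(17, 9): e=[14,0,42] → X  [on edge]
    (10,4)@(21, 9): e=[6,48,2] → X
    (11,4)@(23, 9): e=[2,72,-18] → .
    (8,5)@(17, 11): e=[6,-8,58] → .
    (9,7)@(19, 15): e=[-14,0,70] → .  [on edge]
    (10,10)@(21, 21): e=[-42,0,98] → .  [on edge]
  covered (8 px):
    . . . . . . . . . . . .
    . . . . . . . X . . . .
    . . . . . . . . X . . .
    . . . . . . . . X X . .
    . . . . . . . . X X X .
    . . . . . . . . . X . .
    . . . . . . . . . . . .
    . . . . . . . . . . . .
    . . . . . . . . . . . .
    . . . . . . . . . . . .
    . . . . . . . . . . . .
T1:
  2·area = 56  (B↔C swapped to make it positive)
  edge (14, 0)→(18, 12): d=(4,12) right/bottom  bias=-1
  edge (18, 12)→(10, 2): d=(-8,-10) top-left  bias=+0
  edge (10, 2)→(14, 0): d=(4,-2) top-left  bias=+0
    (6,0)@(13, 1): e=[16,38,2] → X
    (7,0)@(15, 1): e=[-8,58,6] → .
    (5,1)@(11, 3): e=[48,2,6] → X
    (7,1)@(15, 3): e=[0,42,14] → .  [on edge]
    (5,2)@(11, 5): e=[56,-14,14] → .
    (6,2)@(13, 5): e=[32,6,18] → X
    (7,2)@(15, 5): e=[8,26,22] → X
    (8,2)@(17, 5): e=[-16,46,26] → .
    (6,3)@(13, 7): e=[40,-10,26] → .
    (7,3)@(15, 7): e=[16,10,30] → X
    (8,3)@(17, 7): e=[-8,30,34] → .
    (7,4)@(15, 9): e=[24,-6,38] → .
    (8,4)@(17, 9): e=[0,14,42] → .  [on edge]
    (9,7)@(19, 15): e=[0,-14,70] → .  [on edge]
    (10,10)@(21, 21): e=[0,-42,98] → .  [on edge]
  covered (6 px):
    . . . . . . X . . . . .
    . . . . . X X . . . . .
    . . . . . . X X . . . .
    . . . . . . . X . . . .
    . . . . . . . . . . . .
    . . . . . . . . . . . .
    . . . . . . . . . . . .
    . . . . . . . . . . . .
    . . . . . . . . . . . .
    . . . . . . . . . . . .
    . . . . . . . . . . . .
T2:
  2·area = 202  (B↔C swapped to make it positive)
  edge (4, 2)→(16, 4): d=(12,2) right/bottom  bias=-1
  edge (16, 4)→(23, 22): d=(7,18) right/bottom  bias=-1
  edge (23, 22)→(4, 2): d=(-19,-20) top-left  bias=+0
    (2,1)@(5, 3): e=[10,191,1] → X
    (3,1)@(7, 3): e=[6,155,41] → X
    (4,1)@(9, 3): e=[2,119,81] → X
    (5,1)@(11, 3): e=[-2,83,121] → .
    (2,2)@(5, 5): e=[34,205,-37] → .
    (3,2)@(7, 5): e=[30,169,3] → X
    (5,2)@(11, 5): e=[22,97,83] → X
    (6,2)@(13, 5): e=[18,61,123] → X
    (7,2)@(15, 5): e=[14,25,163] → X
    (8,2)@(17, 5): e=[10,-11,203] → .
    (3,3)@(7, 7): e=[54,183,-35] → .
    (4,3)@(9, 7): e=[50,147,5] → X
  covered (28 px):
    . . . . . . . . . . . .
    . . X X X . . . . . . .
    . . . X X X X X . . . .
    . . . . X X X X X . . .
    . . . . . X X X X . . .
    . . . . . . X X X . . .
    . . . . . . . X X X . .
    . . . . . . . . X X . .
    . . . . . . . . . X X .
    . . . . . . . . . . X .
    . . . . . . . . . . . .

Result: 42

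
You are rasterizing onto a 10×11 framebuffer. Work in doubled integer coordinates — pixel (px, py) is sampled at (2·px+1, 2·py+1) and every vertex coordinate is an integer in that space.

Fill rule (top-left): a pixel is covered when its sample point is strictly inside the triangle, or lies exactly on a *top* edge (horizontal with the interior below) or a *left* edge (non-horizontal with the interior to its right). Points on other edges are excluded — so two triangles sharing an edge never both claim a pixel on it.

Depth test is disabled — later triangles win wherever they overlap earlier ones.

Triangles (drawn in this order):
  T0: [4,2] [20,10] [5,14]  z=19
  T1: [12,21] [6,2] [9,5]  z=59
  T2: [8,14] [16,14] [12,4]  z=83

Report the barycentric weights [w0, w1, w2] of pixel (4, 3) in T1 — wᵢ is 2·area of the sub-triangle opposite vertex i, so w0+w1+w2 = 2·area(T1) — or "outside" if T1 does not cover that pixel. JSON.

T0:
  2·area = 184
  edge (4, 2)→(20, 10): d=(16,8) right/bottom  bias=-1
  edge (20, 10)→(5, 14): d=(-15,4) right/bottom  bias=-1
  edge (5, 14)→(4, 2): d=(-1,-12) top-left  bias=+0
    (2,1)@(5, 3): e=[8,165,11] → █
    (3,1)@(7, 3): e=[-8,157,35] → ·
    (2,2)@(5, 5): e=[40,135,9] → █
    (3,2)@(7, 5): e=[24,127,33] → █
    (4,2)@(9, 5): e=[8,119,57] → █
    (5,2)@(11, 5): e=[-8,111,81] → ·
    (2,3)@(5, 7): e=[72,105,7] → █
    (5,3)@(11, 7): e=[24,81,79] → █
    (6,3)@(13, 7): e=[8,73,103] → █
    (7,3)@(15, 7): e=[-8,65,127] → ·
    (2,4)@(5, 9): e=[104,75,5] → █
    (7,4)@(15, 9): e=[24,35,125] → █
  covered (24 px):
    · · · · · · · · · ·
    · · █ · · · · · · ·
    · · █ █ █ · · · · ·
    · · █ █ █ █ █ · · ·
    · · █ █ █ █ █ █ █ ·
    · · █ █ █ █ █ █ · ·
    · · █ █ · · · · · ·
    · · · · · · · · · ·
    · · · · · · · · · ·
    · · · · · · · · · ·
    · · · · · · · · · ·
T1:
  2·area = 39
  edge (12, 21)→(6, 2): d=(-6,-19) top-left  bias=+0
  edge (6, 2)→(9, 5): d=(3,3) right/bottom  bias=-1
  edge (9, 5)→(12, 21): d=(3,16) right/bottom  bias=-1
    (2,0)@(5, 1): e=[-13,0,52] → ·  [on edge]
    (3,1)@(7, 3): e=[13,0,26] → ·  [on edge]
    (3,2)@(7, 5): e=[1,6,32] → █
    (4,2)@(9, 5): e=[39,0,0] → ·  [on edge]
    (3,3)@(7, 7): e=[-11,12,38] → ·
    (4,3)@(9, 7): e=[27,6,6] → █
    (5,3)@(11, 7): e=[65,0,-26] → ·  [on edge]
    (4,4)@(9, 9): e=[15,12,12] → █
    (5,4)@(11, 9): e=[53,6,-20] → ·
    (6,4)@(13, 9): e=[91,0,-52] → ·  [on edge]
    (4,5)@(9, 11): e=[3,18,18] → █
    (5,5)@(11, 11): e=[41,12,-14] → ·
    (7,5)@(15, 11): e=[117,0,-78] → ·  [on edge]
    (8,6)@(17, 13): e=[143,0,-104] → ·  [on edge]
    (9,7)@(19, 15): e=[169,0,-130] → ·  [on edge]
  covered (5 px):
    · · · · · · · · · ·
    · · · · · · · · · ·
    · · · █ · · · · · ·
    · · · · █ · · · · ·
    · · · · █ · · · · ·
    · · · · █ · · · · ·
    · · · · · · · · · ·
    · · · · · · · · · ·
    · · · · · █ · · · ·
    · · · · · · · · · ·
    · · · · · · · · · ·
T2:
  2·area = 80  (B↔C swapped to make it positive)
  edge (8, 14)→(12, 4): d=(4,-10) top-left  bias=+0
  edge (12, 4)→(16, 14): d=(4,10) right/bottom  bias=-1
  edge (16, 14)→(8, 14): d=(-8,0) right/bottom  bias=-1
    (5,3)@(11, 7): e=[2,22,56] → █
    (6,3)@(13, 7): e=[22,2,56] → █
    (7,3)@(15, 7): e=[42,-18,56] → ·
    (5,4)@(11, 9): e=[10,30,40] → █
    (7,4)@(15, 9): e=[50,-10,40] → ·
    (5,5)@(11, 11): e=[18,38,24] → █
    (7,5)@(15, 11): e=[58,-2,24] → ·
    (4,6)@(9, 13): e=[6,66,8] → █
    (7,6)@(15, 13): e=[66,6,8] → █
    (8,6)@(17, 13): e=[86,-14,8] → ·
    (4,7)@(9, 15): e=[14,74,-8] → ·
    (5,7)@(11, 15): e=[34,54,-8] → ·
  covered (10 px):
    · · · · · · · · · ·
    · · · · · · · · · ·
    · · · · · · · · · ·
    · · · · · █ █ · · ·
    · · · · · █ █ · · ·
    · · · · · █ █ · · ·
    · · · · █ █ █ █ · ·
    · · · · · · · · · ·
    · · · · · · · · · ·
    · · · · · · · · · ·
    · · · · · · · · · ·

Final: [6,6,27]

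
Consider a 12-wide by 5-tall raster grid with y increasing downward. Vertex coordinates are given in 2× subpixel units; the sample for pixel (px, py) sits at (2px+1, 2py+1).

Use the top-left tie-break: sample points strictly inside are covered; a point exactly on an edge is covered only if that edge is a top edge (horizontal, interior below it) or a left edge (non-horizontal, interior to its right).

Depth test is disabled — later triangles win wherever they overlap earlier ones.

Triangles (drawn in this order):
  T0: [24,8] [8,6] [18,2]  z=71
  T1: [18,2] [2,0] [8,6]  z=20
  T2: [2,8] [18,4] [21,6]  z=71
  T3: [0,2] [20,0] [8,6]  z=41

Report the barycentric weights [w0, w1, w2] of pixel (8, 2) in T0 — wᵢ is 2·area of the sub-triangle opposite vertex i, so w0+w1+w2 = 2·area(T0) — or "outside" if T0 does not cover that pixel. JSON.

T0:
  2·area = 84
  edge (24, 8)→(8, 6): d=(-16,-2) top-left  bias=+0
  edge (8, 6)→(18, 2): d=(10,-4) top-left  bias=+0
  edge (18, 2)→(24, 8): d=(6,6) right/bottom  bias=-1
    (8,0)@(17, 1): e=[98,-14,0] → .  [on edge]
    (8,1)@(17, 3): e=[66,6,12] → X
    (9,1)@(19, 3): e=[70,14,0] → .  [on edge]
    (5,2)@(11, 5): e=[22,2,60] → X
    (6,2)@(13, 5): e=[26,10,48] → X
    (7,2)@(15, 5): e=[30,18,36] → X
    (9,2)@(19, 5): e=[38,34,12] → X
    (10,2)@(21, 5): e=[42,42,0] → .  [on edge]
    (5,3)@(11, 7): e=[-10,22,72] → .
    (6,3)@(13, 7): e=[-6,30,60] → .
    (7,3)@(15, 7): e=[-2,38,48] → .
    (8,3)@(17, 7): e=[2,46,36] → X
    (11,3)@(23, 7): e=[14,70,0] → .  [on edge]
  covered (9 px):
    . . . . . . . . . . . .
    . . . . . . . . X . . .
    . . . . . X X X X X . .
    . . . . . . . . X X X .
    . . . . . . . . . . . .
T1:
  2·area = 84  (B↔C swapped to make it positive)
  edge (18, 2)→(8, 6): d=(-10,4) right/bottom  bias=-1
  edge (8, 6)→(2, 0): d=(-6,-6) top-left  bias=+0
  edge (2, 0)→(18, 2): d=(16,2) right/bottom  bias=-1
    (1,0)@(3, 1): e=[70,0,14] → X  [on edge]
    (2,0)@(5, 1): e=[62,12,10] → X
    (3,0)@(7, 1): e=[54,24,6] → X
    (4,0)@(9, 1): e=[46,36,2] → X
    (5,0)@(11, 1): e=[38,48,-2] → .
    (1,1)@(3, 3): e=[50,-12,46] → .
    (2,1)@(5, 3): e=[42,0,42] → X  [on edge]
    (5,1)@(11, 3): e=[18,36,30] → X
    (6,1)@(13, 3): e=[10,48,26] → X
    (7,1)@(15, 3): e=[2,60,22] → X
    (8,1)@(17, 3): e=[-6,72,18] → .
    (2,2)@(5, 5): e=[22,-12,74] → .
    (3,2)@(7, 5): e=[14,0,70] → X  [on edge]
    (4,3)@(9, 7): e=[-14,0,98] → .  [on edge]
    (5,4)@(11, 9): e=[-42,0,126] → .  [on edge]
  covered (12 px):
    . X X X X . . . . . . .
    . . X X X X X X . . . .
    . . . X X . . . . . . .
    . . . . . . . . . . . .
    . . . . . . . . . . . .
T2:
  2·area = 44
  edge (2, 8)→(18, 4): d=(16,-4) top-left  bias=+0
  edge (18, 4)→(21, 6): d=(3,2) right/bottom  bias=-1
  edge (21, 6)→(2, 8): d=(-19,2) right/bottom  bias=-1
    (7,2)@(15, 5): e=[4,9,31] → X
    (8,2)@(17, 5): e=[12,5,27] → X
    (9,2)@(19, 5): e=[20,1,23] → X
    (10,2)@(21, 5): e=[28,-3,19] → .
    (3,3)@(7, 7): e=[4,31,9] → X
    (4,3)@(9, 7): e=[12,27,5] → X
    (5,3)@(11, 7): e=[20,23,1] → X
    (6,3)@(13, 7): e=[28,19,-3] → .
    (7,3)@(15, 7): e=[36,15,-7] → .
    (8,3)@(17, 7): e=[44,11,-11] → .
    (9,3)@(19, 7): e=[52,7,-15] → .
    (3,4)@(7, 9): e=[36,37,-29] → .
  covered (6 px):
    . . . . . . . . . . . .
    . . . . . . . . . . . .
    . . . . . . . X X X . .
    . . . X X X . . . . . .
    . . . . . . . . . . . .
T3:
  2·area = 96
  edge (0, 2)→(20, 0): d=(20,-2) top-left  bias=+0
  edge (20, 0)→(8, 6): d=(-12,6) right/bottom  bias=-1
  edge (8, 6)→(0, 2): d=(-8,-4) top-left  bias=+0
    (5,0)@(11, 1): e=[2,42,52] → X
    (6,0)@(13, 1): e=[6,30,60] → X
    (7,0)@(15, 1): e=[10,18,68] → X
    (8,0)@(17, 1): e=[14,6,76] → X
    (9,0)@(19, 1): e=[18,-6,84] → .
    (1,1)@(3, 3): e=[26,66,4] → X
    (2,1)@(5, 3): e=[30,54,12] → X
    (3,1)@(7, 3): e=[34,42,20] → X
    (4,1)@(9, 3): e=[38,30,28] → X
    (7,1)@(15, 3): e=[50,-6,52] → .
    (8,1)@(17, 3): e=[54,-18,60] → .
    (1,2)@(3, 5): e=[66,42,-12] → .
  covered (12 px):
    . . . . . X X X X . . .
    . X X X X X X . . . . .
    . . . X X . . . . . . .
    . . . . . . . . . . . .
    . . . . . . . . . . . .

Final: [26,24,34]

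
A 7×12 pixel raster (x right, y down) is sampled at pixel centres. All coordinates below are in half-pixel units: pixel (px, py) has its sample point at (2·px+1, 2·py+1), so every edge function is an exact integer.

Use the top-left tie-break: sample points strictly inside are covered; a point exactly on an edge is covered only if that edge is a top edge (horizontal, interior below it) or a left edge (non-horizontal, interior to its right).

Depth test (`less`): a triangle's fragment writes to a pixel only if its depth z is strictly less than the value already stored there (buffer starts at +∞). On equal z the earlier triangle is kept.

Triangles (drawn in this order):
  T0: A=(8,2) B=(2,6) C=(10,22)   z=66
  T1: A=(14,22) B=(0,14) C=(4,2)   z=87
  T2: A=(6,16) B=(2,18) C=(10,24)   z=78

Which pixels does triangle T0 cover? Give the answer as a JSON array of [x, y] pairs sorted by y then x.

T0:
  2·area = 128  (B↔C swapped to make it positive)
  edge (8, 2)→(10, 22): d=(2,20) right/bottom  bias=-1
  edge (10, 22)→(2, 6): d=(-8,-16) top-left  bias=+0
  edge (2, 6)→(8, 2): d=(6,-4) top-left  bias=+0
    (3,1)@(7, 3): e=[22,104,2] → #
    (4,1)@(9, 3): e=[-18,136,10] → ·
    (2,2)@(5, 5): e=[66,56,6] → #
    (4,2)@(9, 5): e=[-14,120,22] → ·
    (1,3)@(3, 7): e=[110,8,10] → #
    (4,3)@(9, 7): e=[-10,104,34] → ·
    (1,4)@(3, 9): e=[114,-8,22] → ·
    (2,4)@(5, 9): e=[74,24,30] → #
    (4,4)@(9, 9): e=[-6,88,46] → ·
    (2,5)@(5, 11): e=[78,8,42] → #
    (4,5)@(9, 11): e=[-2,72,58] → ·
    (2,6)@(5, 13): e=[82,-8,54] → ·
  covered (16 px):
    · · · · · · ·
    · · · # · · ·
    · · # # · · ·
    · # # # · · ·
    · · # # · · ·
    · · # # · · ·
    · · · # # · ·
    · · · # # · ·
    · · · · # · ·
    · · · · # · ·
    · · · · · · ·
    · · · · · · ·
T1:
  2·area = 200
  edge (14, 22)→(0, 14): d=(-14,-8) top-left  bias=+0
  edge (0, 14)→(4, 2): d=(4,-12) top-left  bias=+0
  edge (4, 2)→(14, 22): d=(10,20) right/bottom  bias=-1
    (1,2)@(3, 5): e=[150,0,50] → #  [on edge]
    (2,2)@(5, 5): e=[166,24,10] → #
    (3,2)@(7, 5): e=[182,48,-30] → ·
    (1,3)@(3, 7): e=[122,8,70] → #
    (3,3)@(7, 7): e=[154,56,-10] → ·
    (1,4)@(3, 9): e=[94,16,90] → #
    (3,4)@(7, 9): e=[126,64,10] → #
    (4,4)@(9, 9): e=[142,88,-30] → ·
    (0,5)@(1, 11): e=[50,0,150] → #  [on edge]
    (4,5)@(9, 11): e=[114,96,-10] → ·
    (0,6)@(1, 13): e=[22,8,170] → #
    (4,6)@(9, 13): e=[86,104,10] → #
  covered (26 px):
    · · · · · · ·
    · · · · · · ·
    · # # · · · ·
    · # # · · · ·
    · # # # · · ·
    # # # # · · ·
    # # # # # · ·
    · # # # # · ·
    · · · # # # ·
    · · · · # # ·
    · · · · · · #
    · · · · · · ·
T2:
  2·area = 40  (B↔C swapped to make it positive)
  edge (6, 16)→(10, 24): d=(4,8) right/bottom  bias=-1
  edge (10, 24)→(2, 18): d=(-8,-6) top-left  bias=+0
  edge (2, 18)→(6, 16): d=(4,-2) top-left  bias=+0
    (2,8)@(5, 17): e=[12,26,2] → #
    (3,8)@(7, 17): e=[-4,38,6] → ·
    (2,9)@(5, 19): e=[20,10,10] → #
    (3,9)@(7, 19): e=[4,22,14] → #
    (4,9)@(9, 19): e=[-12,34,18] → ·
    (2,10)@(5, 21): e=[28,-6,18] → ·
    (3,10)@(7, 21): e=[12,6,22] → #
    (4,10)@(9, 21): e=[-4,18,26] → ·
    (3,11)@(7, 23): e=[20,-10,30] → ·
    (4,11)@(9, 23): e=[4,2,34] → #
    (5,11)@(11, 23): e=[-12,14,38] → ·
  covered (5 px):
    · · · · · · ·
    · · · · · · ·
    · · · · · · ·
    · · · · · · ·
    · · · · · · ·
    · · · · · · ·
    · · · · · · ·
    · · · · · · ·
    · · # · · · ·
    · · # # · · ·
    · · · # · · ·
    · · · · # · ·

Final: [[3,1],[2,2],[3,2],[1,3],[2,3],[3,3],[2,4],[3,4],[2,5],[3,5],[3,6],[4,6],[3,7],[4,7],[4,8],[4,9]]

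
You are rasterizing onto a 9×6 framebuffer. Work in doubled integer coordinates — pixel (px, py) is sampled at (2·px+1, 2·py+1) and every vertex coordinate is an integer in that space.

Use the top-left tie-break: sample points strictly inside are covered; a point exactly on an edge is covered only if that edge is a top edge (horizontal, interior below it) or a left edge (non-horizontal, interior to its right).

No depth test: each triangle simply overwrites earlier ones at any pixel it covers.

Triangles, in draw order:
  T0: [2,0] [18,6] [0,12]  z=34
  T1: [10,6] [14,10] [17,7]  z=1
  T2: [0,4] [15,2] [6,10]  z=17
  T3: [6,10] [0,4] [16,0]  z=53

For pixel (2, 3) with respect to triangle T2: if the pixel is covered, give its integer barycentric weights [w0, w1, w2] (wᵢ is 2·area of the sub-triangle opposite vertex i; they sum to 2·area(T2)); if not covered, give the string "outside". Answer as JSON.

T0:
  2·area = 204
  edge (2, 0)→(18, 6): d=(16,6) right/bottom  bias=-1
  edge (18, 6)→(0, 12): d=(-18,6) right/bottom  bias=-1
  edge (0, 12)→(2, 0): d=(2,-12) top-left  bias=+0
    (1,0)@(3, 1): e=[10,180,14] → X
    (2,0)@(5, 1): e=[-2,168,38] → .
    (1,1)@(3, 3): e=[42,144,18] → X
    (2,1)@(5, 3): e=[30,132,42] → X
    (3,1)@(7, 3): e=[18,120,66] → X
    (4,1)@(9, 3): e=[6,108,90] → X
    (5,1)@(11, 3): e=[-6,96,114] → .
    (1,2)@(3, 5): e=[74,108,22] → X
    (5,2)@(11, 5): e=[26,60,118] → X
    (6,2)@(13, 5): e=[14,48,142] → X
    (7,2)@(15, 5): e=[2,36,166] → X
    (8,2)@(17, 5): e=[-10,24,190] → .
    (7,3)@(15, 7): e=[34,0,170] → .  [on edge]
    (4,4)@(9, 9): e=[102,0,102] → .  [on edge]
    (1,5)@(3, 11): e=[170,0,34] → .  [on edge]
  covered (24 px):
    . X . . . . . . .
    . X X X X . . . .
    . X X X X X X X .
    X X X X X X X . .
    X X X X . . . . .
    X . . . . . . . .
T1:
  2·area = 24  (B↔C swapped to make it positive)
  edge (10, 6)→(17, 7): d=(7,1) right/bottom  bias=-1
  edge (17, 7)→(14, 10): d=(-3,3) right/bottom  bias=-1
  edge (14, 10)→(10, 6): d=(-4,-4) top-left  bias=+0
    (2,0)@(5, 1): e=[-30,54,0] → .  [on edge]
    (3,1)@(7, 3): e=[-18,42,0] → .  [on edge]
    (1,2)@(3, 5): e=[0,48,-24] → .  [on edge]
    (4,2)@(9, 5): e=[-6,30,0] → .  [on edge]
    (5,3)@(11, 7): e=[6,18,0] → X  [on edge]
    (6,3)@(13, 7): e=[4,12,8] → X
    (7,3)@(15, 7): e=[2,6,16] → X
    (8,3)@(17, 7): e=[0,0,24] → .  [on edge]
    (5,4)@(11, 9): e=[20,12,-8] → .
    (6,4)@(13, 9): e=[18,6,0] → X  [on edge]
    (7,4)@(15, 9): e=[16,0,8] → .  [on edge]
    (6,5)@(13, 11): e=[32,0,-8] → .  [on edge]
    (7,5)@(15, 11): e=[30,-6,0] → .  [on edge]
  covered (4 px):
    . . . . . . . . .
    . . . . . . . . .
    . . . . . . . . .
    . . . . . X X X .
    . . . . . . X . .
    . . . . . . . . .
T2:
  2·area = 102
  edge (0, 4)→(15, 2): d=(15,-2) top-left  bias=+0
  edge (15, 2)→(6, 10): d=(-9,8) right/bottom  bias=-1
  edge (6, 10)→(0, 4): d=(-6,-6) top-left  bias=+0
    (4,1)@(9, 3): e=[3,39,60] → X
    (5,1)@(11, 3): e=[7,23,72] → X
    (6,1)@(13, 3): e=[11,7,84] → X
    (7,1)@(15, 3): e=[15,-9,96] → .
    (0,2)@(1, 5): e=[17,85,0] → X  [on edge]
    (1,2)@(3, 5): e=[21,69,12] → X
    (2,2)@(5, 5): e=[25,53,24] → X
    (3,2)@(7, 5): e=[29,37,36] → X
    (6,2)@(13, 5): e=[41,-11,72] → .
    (0,3)@(1, 7): e=[47,67,-12] → .
    (1,3)@(3, 7): e=[51,51,0] → X  [on edge]
    (5,3)@(11, 7): e=[67,-13,48] → .
    (2,4)@(5, 9): e=[85,17,0] → X  [on edge]
    (3,5)@(7, 11): e=[119,-17,0] → .  [on edge]
  covered (15 px):
    . . . . . . . . .
    . . . . X X X . .
    X X X X X X . . .
    . X X X X . . . .
    . . X X . . . . .
    . . . . . . . . .
T3:
  2·area = 120
  edge (6, 10)→(0, 4): d=(-6,-6) top-left  bias=+0
  edge (0, 4)→(16, 0): d=(16,-4) top-left  bias=+0
  edge (16, 0)→(6, 10): d=(-10,10) right/bottom  bias=-1
    (6,0)@(13, 1): e=[96,4,20] → X
    (7,0)@(15, 1): e=[108,12,0] → .  [on edge]
    (2,1)@(5, 3): e=[36,4,80] → X
    (3,1)@(7, 3): e=[48,12,60] → X
    (4,1)@(9, 3): e=[60,20,40] → X
    (5,1)@(11, 3): e=[72,28,20] → X
    (6,1)@(13, 3): e=[84,36,0] → .  [on edge]
    (0,2)@(1, 5): e=[0,20,100] → X  [on edge]
    (1,2)@(3, 5): e=[12,28,80] → X
    (5,2)@(11, 5): e=[60,60,0] → .  [on edge]
    (0,3)@(1, 7): e=[-12,52,80] → .
    (1,3)@(3, 7): e=[0,60,60] → X  [on edge]
    (4,3)@(9, 7): e=[36,84,0] → .  [on edge]
    (2,4)@(5, 9): e=[0,100,20] → X  [on edge]
    (3,4)@(7, 9): e=[12,108,0] → .  [on edge]
    (2,5)@(5, 11): e=[-12,132,0] → .  [on edge]
    (3,5)@(7, 11): e=[0,140,-20] → .  [on edge]
  covered (14 px):
    . . . . . . X . .
    . . X X X X . . .
    X X X X X . . . .
    . X X X . . . . .
    . . X . . . . . .
    . . . . . . . . .

Result: [35,12,55]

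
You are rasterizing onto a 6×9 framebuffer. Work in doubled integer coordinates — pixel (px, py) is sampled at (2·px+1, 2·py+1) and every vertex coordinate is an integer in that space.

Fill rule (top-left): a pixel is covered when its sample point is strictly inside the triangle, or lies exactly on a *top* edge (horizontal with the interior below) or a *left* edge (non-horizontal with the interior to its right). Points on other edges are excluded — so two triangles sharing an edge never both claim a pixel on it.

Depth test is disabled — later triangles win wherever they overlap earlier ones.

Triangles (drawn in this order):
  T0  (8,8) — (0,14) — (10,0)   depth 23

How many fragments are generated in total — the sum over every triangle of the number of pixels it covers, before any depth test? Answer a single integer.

T0:
  2·area = 52
  edge (8, 8)→(0, 14): d=(-8,6) right/bottom  bias=-1
  edge (0, 14)→(10, 0): d=(10,-14) top-left  bias=+0
  edge (10, 0)→(8, 8): d=(-2,8) right/bottom  bias=-1
    (4,1)@(9, 3): e=[34,16,2] → X
    (5,1)@(11, 3): e=[22,44,-14] → .
    (3,2)@(7, 5): e=[30,8,14] → X
    (4,2)@(9, 5): e=[18,36,-2] → .
    (2,3)@(5, 7): e=[26,0,26] → X  [on edge]
    (4,3)@(9, 7): e=[2,56,-6] → .
    (2,4)@(5, 9): e=[10,20,22] → X
    (3,4)@(7, 9): e=[-2,48,6] → .
    (1,5)@(3, 11): e=[6,12,34] → X
    (2,5)@(5, 11): e=[-6,40,18] → .
    (0,6)@(1, 13): e=[2,4,46] → X
    (1,6)@(3, 13): e=[-10,32,30] → .
  covered (7 px):
    . . . . . .
    . . . . X .
    . . . X . .
    . . X X . .
    . . X . . .
    . X . . . .
    X . . . . .
    . . . . . .
    . . . . . .

Answer: 7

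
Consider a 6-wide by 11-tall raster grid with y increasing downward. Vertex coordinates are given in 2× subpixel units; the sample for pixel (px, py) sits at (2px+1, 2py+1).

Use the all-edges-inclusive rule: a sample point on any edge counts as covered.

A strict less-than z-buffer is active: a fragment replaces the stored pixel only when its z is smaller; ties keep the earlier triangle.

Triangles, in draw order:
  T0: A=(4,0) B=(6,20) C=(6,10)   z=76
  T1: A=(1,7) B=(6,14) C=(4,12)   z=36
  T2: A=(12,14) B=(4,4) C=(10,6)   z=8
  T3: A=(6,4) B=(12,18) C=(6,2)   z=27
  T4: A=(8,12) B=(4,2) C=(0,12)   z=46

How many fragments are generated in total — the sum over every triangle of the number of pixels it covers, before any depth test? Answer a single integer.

T0:
  2·area = 20  (B↔C swapped to make it positive)
  edge (4, 0)→(6, 10): d=(2,10) inclusive
  edge (6, 10)→(6, 20): d=(0,10) inclusive
  edge (6, 20)→(4, 0): d=(-2,-20) inclusive
    (2,2)@(5, 5): e=[0,10,10] → #  [on edge]
    (3,2)@(7, 5): e=[-20,-10,50] → ·
    (2,3)@(5, 7): e=[4,10,6] → #
    (3,3)@(7, 7): e=[-16,-10,46] → ·
    (2,4)@(5, 9): e=[8,10,2] → #
    (3,4)@(7, 9): e=[-12,-10,42] → ·
    (2,5)@(5, 11): e=[12,10,-2] → ·
    (3,7)@(7, 15): e=[0,-10,30] → ·  [on edge]
  covered (3 px):
    · · · · · ·
    · · · · · ·
    · · # · · ·
    · · # · · ·
    · · # · · ·
    · · · · · ·
    · · · · · ·
    · · · · · ·
    · · · · · ·
    · · · · · ·
    · · · · · ·
T1:
  2·area = 4
  edge (1, 7)→(6, 14): d=(5,7) inclusive
  edge (6, 14)→(4, 12): d=(-2,-2) inclusive
  edge (4, 12)→(1, 7): d=(-3,-5) inclusive
    (0,3)@(1, 7): e=[0,4,0] → #  [on edge]
    (1,3)@(3, 7): e=[-14,8,10] → ·
    (0,4)@(1, 9): e=[10,0,-6] → ·  [on edge]
    (1,5)@(3, 11): e=[6,0,-2] → ·  [on edge]
    (2,6)@(5, 13): e=[2,0,2] → #  [on edge]
    (3,6)@(7, 13): e=[-12,4,12] → ·
    (2,7)@(5, 15): e=[12,-4,-4] → ·
    (3,7)@(7, 15): e=[-2,0,6] → ·  [on edge]
    (3,8)@(7, 17): e=[8,-4,0] → ·  [on edge]
    (4,8)@(9, 17): e=[-6,0,10] → ·  [on edge]
    (5,9)@(11, 19): e=[-10,0,14] → ·  [on edge]
    (5,10)@(11, 21): e=[0,-4,8] → ·  [on edge]
  covered (2 px):
    · · · · · ·
    · · · · · ·
    · · · · · ·
    # · · · · ·
    · · · · · ·
    · · · · · ·
    · · # · · ·
    · · · · · ·
    · · · · · ·
    · · · · · ·
    · · · · · ·
T2:
  2·area = 44
  edge (12, 14)→(4, 4): d=(-8,-10) inclusive
  edge (4, 4)→(10, 6): d=(6,2) inclusive
  edge (10, 6)→(12, 14): d=(2,8) inclusive
    (0,1)@(1, 3): e=[-22,0,66] → ·  [on edge]
    (2,2)@(5, 5): e=[2,4,38] → #
    (3,2)@(7, 5): e=[22,0,22] → #  [on edge]
    (4,2)@(9, 5): e=[42,-4,6] → ·
    (2,3)@(5, 7): e=[-14,16,42] → ·
    (3,3)@(7, 7): e=[6,12,26] → #
    (4,3)@(9, 7): e=[26,8,10] → #
    (5,3)@(11, 7): e=[46,4,-6] → ·
    (3,4)@(7, 9): e=[-10,24,30] → ·
    (4,4)@(9, 9): e=[10,20,14] → #
    (5,4)@(11, 9): e=[30,16,-2] → ·
    (4,5)@(9, 11): e=[-6,32,18] → ·
  covered (6 px):
    · · · · · ·
    · · · · · ·
    · · # # · ·
    · · · # # ·
    · · · · # ·
    · · · · · #
    · · · · · ·
    · · · · · ·
    · · · · · ·
    · · · · · ·
    · · · · · ·
T3:
  2·area = 12  (B↔C swapped to make it positive)
  edge (6, 4)→(6, 2): d=(0,-2) inclusive
  edge (6, 2)→(12, 18): d=(6,16) inclusive
  edge (12, 18)→(6, 4): d=(-6,-14) inclusive
    (3,2)@(7, 5): e=[2,2,8] → #
    (4,2)@(9, 5): e=[6,-30,36] → ·
    (3,3)@(7, 7): e=[2,14,-4] → ·
    (4,5)@(9, 11): e=[6,6,0] → #  [on edge]
    (5,5)@(11, 11): e=[10,-26,28] → ·
    (4,6)@(9, 13): e=[6,18,-12] → ·
  covered (2 px):
    · · · · · ·
    · · · · · ·
    · · · # · ·
    · · · · · ·
    · · · · · ·
    · · · · # ·
    · · · · · ·
    · · · · · ·
    · · · · · ·
    · · · · · ·
    · · · · · ·
T4:
  2·area = 80  (B↔C swapped to make it positive)
  edge (8, 12)→(0, 12): d=(-8,0) inclusive
  edge (0, 12)→(4, 2): d=(4,-10) inclusive
  edge (4, 2)→(8, 12): d=(4,10) inclusive
    (1,2)@(3, 5): e=[56,2,22] → #
    (2,2)@(5, 5): e=[56,22,2] → #
    (3,2)@(7, 5): e=[56,42,-18] → ·
    (1,3)@(3, 7): e=[40,10,30] → #
    (3,3)@(7, 7): e=[40,50,-10] → ·
    (1,4)@(3, 9): e=[24,18,38] → #
    (3,4)@(7, 9): e=[24,58,-2] → ·
    (0,5)@(1, 11): e=[8,6,66] → #
    (3,5)@(7, 11): e=[8,66,6] → #
    (4,5)@(9, 11): e=[8,86,-14] → ·
    (0,6)@(1, 13): e=[-8,14,74] → ·
    (1,6)@(3, 13): e=[-8,34,54] → ·
  covered (10 px):
    · · · · · ·
    · · · · · ·
    · # # · · ·
    · # # · · ·
    · # # · · ·
    # # # # · ·
    · · · · · ·
    · · · · · ·
    · · · · · ·
    · · · · · ·
    · · · · · ·

Final: 23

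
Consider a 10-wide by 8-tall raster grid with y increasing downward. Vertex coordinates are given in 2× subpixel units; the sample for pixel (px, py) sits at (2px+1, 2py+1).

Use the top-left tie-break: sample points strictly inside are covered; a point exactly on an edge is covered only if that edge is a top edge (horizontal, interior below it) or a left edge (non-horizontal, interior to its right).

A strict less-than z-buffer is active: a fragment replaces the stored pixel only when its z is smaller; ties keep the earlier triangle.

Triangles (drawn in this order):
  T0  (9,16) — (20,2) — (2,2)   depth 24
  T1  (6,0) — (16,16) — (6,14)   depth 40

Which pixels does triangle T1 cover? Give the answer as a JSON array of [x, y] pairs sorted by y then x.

T0:
  2·area = 252  (B↔C swapped to make it positive)
  edge (9, 16)→(2, 2): d=(-7,-14) top-left  bias=+0
  edge (2, 2)→(20, 2): d=(18,0) top-left  bias=+0
  edge (20, 2)→(9, 16): d=(-11,14) right/bottom  bias=-1
    (1,1)@(3, 3): e=[7,18,227] → X
    (2,1)@(5, 3): e=[35,18,199] → X
    (3,1)@(7, 3): e=[63,18,171] → X
    (4,1)@(9, 3): e=[91,18,143] → X
    (5,1)@(11, 3): e=[119,18,115] → X
    (6,1)@(13, 3): e=[147,18,87] → X
    (7,1)@(15, 3): e=[175,18,59] → X
    (8,1)@(17, 3): e=[203,18,31] → X
    (9,1)@(19, 3): e=[231,18,3] → X
    (1,2)@(3, 5): e=[-7,54,205] → .
    (2,2)@(5, 5): e=[21,54,177] → X
    (9,2)@(19, 5): e=[217,54,-19] → .
  covered (32 px):
    . . . . . . . . . .
    . X X X X X X X X X
    . . X X X X X X X .
    . . X X X X X X . .
    . . . X X X X . . .
    . . . X X X . . . .
    . . . . X X . . . .
    . . . . X . . . . .
T1:
  2·area = 140
  edge (6, 0)→(16, 16): d=(10,16) right/bottom  bias=-1
  edge (16, 16)→(6, 14): d=(-10,-2) top-left  bias=+0
  edge (6, 14)→(6, 0): d=(0,-14) top-left  bias=+0
    (3,1)@(7, 3): e=[14,112,14] → X
    (4,1)@(9, 3): e=[-18,116,42] → .
    (3,2)@(7, 5): e=[34,92,14] → X
    (4,2)@(9, 5): e=[2,96,42] → X
    (5,2)@(11, 5): e=[-30,100,70] → .
    (3,3)@(7, 7): e=[54,72,14] → X
    (5,3)@(11, 7): e=[-10,80,70] → .
    (3,4)@(7, 9): e=[74,52,14] → X
    (5,4)@(11, 9): e=[10,60,70] → X
    (6,4)@(13, 9): e=[-22,64,98] → .
    (3,5)@(7, 11): e=[94,32,14] → X
    (6,5)@(13, 11): e=[-2,44,98] → .
    (0,6)@(1, 13): e=[210,0,-70] → .  [on edge]
    (5,7)@(11, 15): e=[70,0,70] → X  [on edge]
  covered (18 px):
    . . . . . . . . . .
    . . . X . . . . . .
    . . . X X . . . . .
    . . . X X . . . . .
    . . . X X X . . . .
    . . . X X X . . . .
    . . . X X X X . . .
    . . . . . X X X . .

Answer: [[3,1],[3,2],[4,2],[3,3],[4,3],[3,4],[4,4],[5,4],[3,5],[4,5],[5,5],[3,6],[4,6],[5,6],[6,6],[5,7],[6,7],[7,7]]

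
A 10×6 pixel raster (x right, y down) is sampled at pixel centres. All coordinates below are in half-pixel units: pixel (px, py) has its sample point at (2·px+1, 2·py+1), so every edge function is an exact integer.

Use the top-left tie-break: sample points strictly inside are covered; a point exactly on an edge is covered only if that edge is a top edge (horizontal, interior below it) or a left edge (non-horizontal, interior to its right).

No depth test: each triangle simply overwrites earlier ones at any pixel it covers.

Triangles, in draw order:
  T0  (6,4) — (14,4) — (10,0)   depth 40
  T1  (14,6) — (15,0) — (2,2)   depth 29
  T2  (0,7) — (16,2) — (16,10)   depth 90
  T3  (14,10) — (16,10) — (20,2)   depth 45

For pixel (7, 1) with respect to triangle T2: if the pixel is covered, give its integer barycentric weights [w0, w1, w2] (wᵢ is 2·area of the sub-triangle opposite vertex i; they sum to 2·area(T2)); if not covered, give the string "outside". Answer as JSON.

T0:
  2·area = 32  (B↔C swapped to make it positive)
  edge (6, 4)→(10, 0): d=(4,-4) top-left  bias=+0
  edge (10, 0)→(14, 4): d=(4,4) right/bottom  bias=-1
  edge (14, 4)→(6, 4): d=(-8,0) right/bottom  bias=-1
    (4,0)@(9, 1): e=[0,8,24] → █  [on edge]
    (5,0)@(11, 1): e=[8,0,24] → ·  [on edge]
    (3,1)@(7, 3): e=[0,24,8] → █  [on edge]
    (5,1)@(11, 3): e=[16,8,8] → █
    (6,1)@(13, 3): e=[24,0,8] → ·  [on edge]
    (2,2)@(5, 5): e=[0,40,-8] → ·  [on edge]
    (3,2)@(7, 5): e=[8,32,-8] → ·
    (4,2)@(9, 5): e=[16,24,-8] → ·
    (5,2)@(11, 5): e=[24,16,-8] → ·
    (7,2)@(15, 5): e=[40,0,-8] → ·  [on edge]
    (1,3)@(3, 7): e=[0,56,-24] → ·  [on edge]
    (8,3)@(17, 7): e=[56,0,-24] → ·  [on edge]
    (0,4)@(1, 9): e=[0,72,-40] → ·  [on edge]
    (9,4)@(19, 9): e=[72,0,-40] → ·  [on edge]
  covered (4 px):
    · · · · █ · · · · ·
    · · · █ █ █ · · · ·
    · · · · · · · · · ·
    · · · · · · · · · ·
    · · · · · · · · · ·
    · · · · · · · · · ·
T1:
  2·area = 76  (B↔C swapped to make it positive)
  edge (14, 6)→(2, 2): d=(-12,-4) top-left  bias=+0
  edge (2, 2)→(15, 0): d=(13,-2) top-left  bias=+0
  edge (15, 0)→(14, 6): d=(-1,6) right/bottom  bias=-1
    (4,0)@(9, 1): e=[40,1,35] → █
    (5,0)@(11, 1): e=[48,5,23] → █
    (6,0)@(13, 1): e=[56,9,11] → █
    (7,0)@(15, 1): e=[64,13,-1] → ·
    (2,1)@(5, 3): e=[0,19,57] → █  [on edge]
    (3,1)@(7, 3): e=[8,23,45] → █
    (7,1)@(15, 3): e=[40,39,-3] → ·
    (2,2)@(5, 5): e=[-24,45,55] → ·
    (3,2)@(7, 5): e=[-16,49,43] → ·
    (4,2)@(9, 5): e=[-8,53,31] → ·
    (5,2)@(11, 5): e=[0,57,19] → █  [on edge]
    (7,2)@(15, 5): e=[16,65,-5] → ·
    (8,3)@(17, 7): e=[0,95,-19] → ·  [on edge]
  covered (10 px):
    · · · · █ █ █ · · ·
    · · █ █ █ █ █ · · ·
    · · · · · █ █ · · ·
    · · · · · · · · · ·
    · · · · · · · · · ·
    · · · · · · · · · ·
T2:
  2·area = 128
  edge (0, 7)→(16, 2): d=(16,-5) top-left  bias=+0
  edge (16, 2)→(16, 10): d=(0,8) right/bottom  bias=-1
  edge (16, 10)→(0, 7): d=(-16,-3) top-left  bias=+0
    (6,1)@(13, 3): e=[1,24,103] → █
    (7,1)@(15, 3): e=[11,8,109] → █
    (8,1)@(17, 3): e=[21,-8,115] → ·
    (3,2)@(7, 5): e=[3,72,53] → █
    (4,2)@(9, 5): e=[13,56,59] → █
    (5,2)@(11, 5): e=[23,40,65] → █
    (8,2)@(17, 5): e=[53,-8,83] → ·
    (0,3)@(1, 7): e=[5,120,3] → █
    (1,3)@(3, 7): e=[15,104,9] → █
    (2,3)@(5, 7): e=[25,88,15] → █
    (8,3)@(17, 7): e=[85,-8,51] → ·
    (0,4)@(1, 9): e=[37,120,-29] → ·
  covered (18 px):
    · · · · · · · · · ·
    · · · · · · █ █ · ·
    · · · █ █ █ █ █ · ·
    █ █ █ █ █ █ █ █ · ·
    · · · · · █ █ █ · ·
    · · · · · · · · · ·
T3:
  2·area = 16  (B↔C swapped to make it positive)
  edge (14, 10)→(20, 2): d=(6,-8) top-left  bias=+0
  edge (20, 2)→(16, 10): d=(-4,8) right/bottom  bias=-1
  edge (16, 10)→(14, 10): d=(-2,0) right/bottom  bias=-1
    (8,3)@(17, 7): e=[6,4,6] → █
    (9,3)@(19, 7): e=[22,-12,6] → ·
    (7,4)@(15, 9): e=[2,12,2] → █
    (8,4)@(17, 9): e=[18,-4,2] → ·
    (7,5)@(15, 11): e=[14,4,-2] → ·
  covered (2 px):
    · · · · · · · · · ·
    · · · · · · · · · ·
    · · · · · · · · · ·
    · · · · · · · · █ ·
    · · · · · · · █ · ·
    · · · · · · · · · ·

Result: [8,109,11]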